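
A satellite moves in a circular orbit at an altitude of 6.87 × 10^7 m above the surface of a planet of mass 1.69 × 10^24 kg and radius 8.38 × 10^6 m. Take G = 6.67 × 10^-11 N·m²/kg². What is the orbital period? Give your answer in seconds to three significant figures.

400000 s

r = R + h = 8.38 × 10^6 + 6.87 × 10^7 = 7.708 × 10^7 m. Gravity provides the centripetal force: G M m / r² = m v² / r ⇒ v = √(GM/r) = 1209 m/s.
T = 2πr/v = 2π × 7.708 × 10^7 / 1209 = 400500 s.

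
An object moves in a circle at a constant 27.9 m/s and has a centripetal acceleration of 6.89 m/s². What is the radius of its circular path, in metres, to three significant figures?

a_c = v²/r ⇒ r = v²/a_c = (27.9)²/6.89 = 778.4/6.89 = 113.0 m.

113 m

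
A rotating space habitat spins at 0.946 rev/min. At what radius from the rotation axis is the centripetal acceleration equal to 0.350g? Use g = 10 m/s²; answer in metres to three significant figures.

357 m

ω = 0.946 rev/min × 2π/60 = 0.09906 rad/s.
a_c = ω²r = 0.350g ⇒ r = 0.350 × 10.0 / (0.09906)² = 3.500/0.009814 = 356.6 m.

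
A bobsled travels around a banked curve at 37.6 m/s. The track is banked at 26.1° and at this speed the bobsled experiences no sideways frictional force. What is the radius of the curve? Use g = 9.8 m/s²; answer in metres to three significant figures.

294 m

Frictionless banking: tanθ = v²/(rg), so r = v²/(g tanθ).
r = (37.6)²/(9.8 × tan 26.1°) = 1414/(9.8 × 0.4899) = 1414/4.801 = 294.5 m.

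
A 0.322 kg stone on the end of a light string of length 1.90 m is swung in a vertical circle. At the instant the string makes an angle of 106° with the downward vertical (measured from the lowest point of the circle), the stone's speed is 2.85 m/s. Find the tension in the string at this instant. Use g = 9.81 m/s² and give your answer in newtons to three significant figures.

Take the radial direction toward the centre of the circle as positive. The component of the weight along the string toward the centre is −mg cos φ (φ measured from the bottom), so Newton's second law along the string gives T − mg cos φ = m v²/r.
cos 106° = -0.2756, so T = m(v²/r + g cos φ) = 0.322 × ((2.85)²/1.90 + 9.81 × -0.2756) = 0.322 × (4.275 + (-2.704)) = 0.322 × 1.571 = 0.5059 N.

0.506 N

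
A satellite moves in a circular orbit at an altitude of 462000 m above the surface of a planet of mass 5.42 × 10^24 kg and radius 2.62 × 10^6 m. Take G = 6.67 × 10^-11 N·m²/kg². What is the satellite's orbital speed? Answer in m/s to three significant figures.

Orbital radius r = R + h = 2.62 × 10^6 + 462000 = 3.082 × 10^6 m.
Gravity supplies the centripetal force: G M m / r² = m v² / r, so v = √(GM/r).
v = √(6.67 × 10^-11 × 5.42 × 10^24 / 3.082 × 10^6) = √(1.173 × 10^8) = 10830 m/s.

10800 m/s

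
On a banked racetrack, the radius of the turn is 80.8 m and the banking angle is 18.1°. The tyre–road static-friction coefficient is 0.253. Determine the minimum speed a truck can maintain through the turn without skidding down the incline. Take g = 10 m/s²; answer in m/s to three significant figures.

At the minimum speed, friction acts up the slope at its limiting value f = μN. Radially (horizontal, toward centre): N sinθ − μN cosθ = mv²/r. Vertically: N cosθ + μN sinθ = mg.
Dividing: v² = r g (sinθ − μcosθ)/(cosθ + μsinθ).
sinθ − μcosθ = 0.3107 − 0.253×0.9505 = 0.07020; cosθ + μsinθ = 0.9505 + 0.253×0.3107 = 1.029.
v² = 80.8 × 10.0 × 0.07020/1.029 = 55.11 m²/s², so v = 7.424 m/s.

7.42 m/s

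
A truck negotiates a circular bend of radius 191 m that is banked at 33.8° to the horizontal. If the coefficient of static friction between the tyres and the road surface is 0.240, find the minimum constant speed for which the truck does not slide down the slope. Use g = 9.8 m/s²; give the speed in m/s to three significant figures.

At the minimum speed, friction acts up the slope at its limiting value f = μN. Radially (horizontal, toward centre): N sinθ − μN cosθ = mv²/r. Vertically: N cosθ + μN sinθ = mg.
Dividing: v² = r g (sinθ − μcosθ)/(cosθ + μsinθ).
sinθ − μcosθ = 0.5563 − 0.240×0.8310 = 0.3569; cosθ + μsinθ = 0.8310 + 0.240×0.5563 = 0.9645.
v² = 191 × 9.8 × 0.3569/0.9645 = 692.6 m²/s², so v = 26.32 m/s.

26.3 m/s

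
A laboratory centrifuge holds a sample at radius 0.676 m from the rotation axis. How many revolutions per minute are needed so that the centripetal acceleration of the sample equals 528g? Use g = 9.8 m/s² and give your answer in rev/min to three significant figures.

Require ω²r = 528g, so ω = √(528 × 9.8/0.676) = 87.49 rad/s.
In rev/min: ω × 60/(2π) = 87.49 × 60/(2π) = 835.5 rev/min.

835 rev/min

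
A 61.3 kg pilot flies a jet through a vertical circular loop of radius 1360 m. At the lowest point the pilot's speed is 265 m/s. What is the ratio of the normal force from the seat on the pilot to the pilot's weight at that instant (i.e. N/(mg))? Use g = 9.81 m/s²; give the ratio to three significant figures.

At the bottom, N − mg = mv²/r, so N = m(v²/r + g) and N/(mg) = v²/(rg) + 1 = (265)²/(1360 × 9.81) + 1 = 5.264 + 1 = 6.264.

6.26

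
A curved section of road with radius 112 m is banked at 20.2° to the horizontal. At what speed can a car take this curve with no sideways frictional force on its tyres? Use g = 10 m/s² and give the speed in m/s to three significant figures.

20.3 m/s

On a frictionless banked curve, N sinθ = mv²/r and N cosθ = mg, so tanθ = v²/(rg).
v = √(r g tanθ) = √(112 × 10.0 × tan 20.2°) = √(112 × 10.0 × 0.3679) = √412.1 = 20.30 m/s.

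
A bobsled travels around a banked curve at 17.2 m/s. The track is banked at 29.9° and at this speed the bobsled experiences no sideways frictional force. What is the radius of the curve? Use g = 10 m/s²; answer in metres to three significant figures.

Frictionless banking: tanθ = v²/(rg), so r = v²/(g tanθ).
r = (17.2)²/(10.0 × tan 29.9°) = 295.8/(10.0 × 0.5750) = 295.8/5.750 = 51.45 m.

51.4 m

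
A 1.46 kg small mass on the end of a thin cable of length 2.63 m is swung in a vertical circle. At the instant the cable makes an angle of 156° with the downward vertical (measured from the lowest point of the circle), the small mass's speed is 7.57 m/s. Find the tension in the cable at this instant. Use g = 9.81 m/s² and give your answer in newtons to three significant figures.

Take the radial direction toward the centre of the circle as positive. The component of the weight along the string toward the centre is −mg cos φ (φ measured from the bottom), so Newton's second law along the string gives T − mg cos φ = m v²/r.
cos 156° = -0.9135, so T = m(v²/r + g cos φ) = 1.46 × ((7.57)²/2.63 + 9.81 × -0.9135) = 1.46 × (21.79 + (-8.962)) = 1.46 × 12.83 = 18.73 N.

18.7 N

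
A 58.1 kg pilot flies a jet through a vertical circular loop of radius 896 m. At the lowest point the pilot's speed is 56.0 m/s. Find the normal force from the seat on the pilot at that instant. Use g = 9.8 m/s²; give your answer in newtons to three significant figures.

773 N

At the lowest point, N points up (toward the centre) and the weight mg points down (away from the centre), so the net inward force is N − mg = mv²/r.
N = m(v²/r + g) = 58.1 × ((56.0)²/896 + 9.8) = 58.1 × (3.500 + 9.8) = 58.1 × 13.30 = 772.7 N.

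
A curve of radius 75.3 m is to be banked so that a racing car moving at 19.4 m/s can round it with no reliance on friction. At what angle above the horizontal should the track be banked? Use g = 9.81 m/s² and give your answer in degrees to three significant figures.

For a frictionless banked turn: horizontally N sinθ = mv²/r and vertically N cosθ = mg.
Dividing: tanθ = v²/(r g) = (19.4)²/(75.3 × 9.81) = 376.4/738.7 = 0.5095.
θ = arctan(0.5095) = 27.00°.

27.0°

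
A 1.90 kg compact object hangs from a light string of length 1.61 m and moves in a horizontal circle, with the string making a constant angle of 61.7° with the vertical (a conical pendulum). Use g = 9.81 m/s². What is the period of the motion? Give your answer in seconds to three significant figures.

r = L sinθ = 1.418 m. From T sinθ = mω²r and T cosθ = mg: tanθ = ω²r/g, so ω² = g tanθ / r = g/(L cosθ).
ω = √(g/(L cosθ)) = √(9.81/(1.61 × 0.4741)) = √12.85 = 3.585 rad/s.
Period = 2π/ω = 1.753 s.

1.75 s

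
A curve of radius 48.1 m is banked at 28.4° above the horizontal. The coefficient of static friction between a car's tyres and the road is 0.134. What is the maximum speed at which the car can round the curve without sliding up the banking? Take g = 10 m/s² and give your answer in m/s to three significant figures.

18.7 m/s

At the maximum speed, friction acts down the slope at its limiting value f = μN. Radially (horizontal, toward centre): N sinθ + μN cosθ = mv²/r. Vertically: N cosθ − μN sinθ = mg.
Dividing: v² = r g (sinθ + μcosθ)/(cosθ − μsinθ).
sinθ + μcosθ = 0.4756 + 0.134×0.8796 = 0.5935; cosθ − μsinθ = 0.8796 − 0.134×0.4756 = 0.8159.
v² = 48.1 × 10.0 × 0.5935/0.8159 = 349.9 m²/s², so v = 18.71 m/s.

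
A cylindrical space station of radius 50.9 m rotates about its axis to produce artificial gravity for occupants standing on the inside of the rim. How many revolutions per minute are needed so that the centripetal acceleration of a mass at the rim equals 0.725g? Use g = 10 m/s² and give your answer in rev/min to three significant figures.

Require ω²r = 0.725g, so ω = √(0.725 × 10.0/50.9) = 0.3774 rad/s.
In rev/min: ω × 60/(2π) = 0.3774 × 60/(2π) = 3.604 rev/min.

3.60 rev/min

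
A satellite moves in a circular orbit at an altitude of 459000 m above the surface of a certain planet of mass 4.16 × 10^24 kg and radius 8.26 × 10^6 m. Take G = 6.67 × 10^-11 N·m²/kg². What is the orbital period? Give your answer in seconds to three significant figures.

r = R + h = 8.26 × 10^6 + 459000 = 8.719 × 10^6 m. Gravity provides the centripetal force: G M m / r² = m v² / r ⇒ v = √(GM/r) = 5641 m/s.
T = 2πr/v = 2π × 8.719 × 10^6 / 5641 = 9711 s.

9710 s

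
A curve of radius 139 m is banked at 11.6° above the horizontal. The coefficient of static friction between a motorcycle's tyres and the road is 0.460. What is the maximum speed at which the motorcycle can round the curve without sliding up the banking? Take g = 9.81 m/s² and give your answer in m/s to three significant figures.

At the maximum speed, friction acts down the slope at its limiting value f = μN. Radially (horizontal, toward centre): N sinθ + μN cosθ = mv²/r. Vertically: N cosθ − μN sinθ = mg.
Dividing: v² = r g (sinθ + μcosθ)/(cosθ − μsinθ).
sinθ + μcosθ = 0.2011 + 0.460×0.9796 = 0.6517; cosθ − μsinθ = 0.9796 − 0.460×0.2011 = 0.8871.
v² = 139 × 9.81 × 0.6517/0.8871 = 1002 m²/s², so v = 31.65 m/s.

31.7 m/s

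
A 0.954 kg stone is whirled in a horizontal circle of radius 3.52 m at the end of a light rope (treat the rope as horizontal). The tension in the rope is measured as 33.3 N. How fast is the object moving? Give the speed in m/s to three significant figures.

T = m v²/r ⇒ v = √(T r / m) = √(33.3 × 3.52 / 0.954) = √122.9 = 11.08 m/s.

11.1 m/s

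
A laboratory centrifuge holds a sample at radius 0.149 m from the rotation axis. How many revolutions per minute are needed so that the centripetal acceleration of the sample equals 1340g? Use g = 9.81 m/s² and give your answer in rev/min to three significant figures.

Require ω²r = 1340g, so ω = √(1340 × 9.81/0.149) = 297.0 rad/s.
In rev/min: ω × 60/(2π) = 297.0 × 60/(2π) = 2836 rev/min.

2840 rev/min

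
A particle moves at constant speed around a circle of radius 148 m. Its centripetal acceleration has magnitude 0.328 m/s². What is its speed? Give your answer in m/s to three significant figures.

a_c = v²/r ⇒ v = √(a_c · r) = √(0.328 × 148) = √48.54 = 6.967 m/s.

6.97 m/s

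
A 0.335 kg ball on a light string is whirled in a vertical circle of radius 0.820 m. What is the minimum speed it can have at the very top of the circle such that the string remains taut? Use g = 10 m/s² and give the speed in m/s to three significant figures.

2.86 m/s

At the top, both weight mg and T point toward the centre: T + mg = mv²/r.
At minimum speed T → 0, so mg = mv_min²/r ⇒ v_min = √(g r) = √(10.0 × 0.820) = 2.864 m/s.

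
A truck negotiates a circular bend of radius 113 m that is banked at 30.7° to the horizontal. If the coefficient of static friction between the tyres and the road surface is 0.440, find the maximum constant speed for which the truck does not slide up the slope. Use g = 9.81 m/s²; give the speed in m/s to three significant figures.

39.4 m/s

At the maximum speed, friction acts down the slope at its limiting value f = μN. Radially (horizontal, toward centre): N sinθ + μN cosθ = mv²/r. Vertically: N cosθ − μN sinθ = mg.
Dividing: v² = r g (sinθ + μcosθ)/(cosθ − μsinθ).
sinθ + μcosθ = 0.5105 + 0.440×0.8599 = 0.8889; cosθ − μsinθ = 0.8599 − 0.440×0.5105 = 0.6352.
v² = 113 × 9.81 × 0.8889/0.6352 = 1551 m²/s², so v = 39.39 m/s.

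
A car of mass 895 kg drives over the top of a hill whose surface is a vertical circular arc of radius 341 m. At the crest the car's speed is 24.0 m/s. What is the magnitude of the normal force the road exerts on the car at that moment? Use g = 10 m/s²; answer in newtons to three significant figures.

At the crest the centripetal acceleration points downward (toward the centre of the arc), so mg − N = mv²/r.
N = m(g − v²/r) = 895 × (10.0 − (24.0)²/341) = 895 × (10.0 − 1.689) = 895 × 8.311 = 7438 N.

7440 N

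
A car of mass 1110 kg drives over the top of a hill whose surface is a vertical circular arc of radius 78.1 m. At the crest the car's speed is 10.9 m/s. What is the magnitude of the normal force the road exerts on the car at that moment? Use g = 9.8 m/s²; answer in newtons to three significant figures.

9190 N

At the crest the centripetal acceleration points downward (toward the centre of the arc), so mg − N = mv²/r.
N = m(g − v²/r) = 1110 × (9.8 − (10.9)²/78.1) = 1110 × (9.8 − 1.521) = 1110 × 8.279 = 9189 N.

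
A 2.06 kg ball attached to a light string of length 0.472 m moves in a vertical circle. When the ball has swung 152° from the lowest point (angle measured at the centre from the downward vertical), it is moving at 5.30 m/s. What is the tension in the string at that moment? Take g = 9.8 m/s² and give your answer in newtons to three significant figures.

105 N

Take the radial direction toward the centre of the circle as positive. The component of the weight along the string toward the centre is −mg cos φ (φ measured from the bottom), so Newton's second law along the string gives T − mg cos φ = m v²/r.
cos 152° = -0.8829, so T = m(v²/r + g cos φ) = 2.06 × ((5.30)²/0.472 + 9.8 × -0.8829) = 2.06 × (59.51 + (-8.653)) = 2.06 × 50.86 = 104.8 N.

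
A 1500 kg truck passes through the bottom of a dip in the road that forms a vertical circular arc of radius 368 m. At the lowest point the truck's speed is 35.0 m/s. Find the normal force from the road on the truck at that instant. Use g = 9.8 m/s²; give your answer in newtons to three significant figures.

At the lowest point, N points up (toward the centre) and the weight mg points down (away from the centre), so the net inward force is N − mg = mv²/r.
N = m(v²/r + g) = 1500 × ((35.0)²/368 + 9.8) = 1500 × (3.329 + 9.8) = 1500 × 13.13 = 19690 N.

19700 N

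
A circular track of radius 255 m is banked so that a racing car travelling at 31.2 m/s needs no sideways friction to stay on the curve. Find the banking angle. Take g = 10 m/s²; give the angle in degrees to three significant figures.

20.9°

For a frictionless banked turn: horizontally N sinθ = mv²/r and vertically N cosθ = mg.
Dividing: tanθ = v²/(r g) = (31.2)²/(255 × 10.0) = 973.4/2550 = 0.3817.
θ = arctan(0.3817) = 20.89°.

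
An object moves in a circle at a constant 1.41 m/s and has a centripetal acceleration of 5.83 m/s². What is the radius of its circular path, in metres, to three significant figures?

a_c = v²/r ⇒ r = v²/a_c = (1.41)²/5.83 = 1.988/5.83 = 0.3410 m.

0.341 m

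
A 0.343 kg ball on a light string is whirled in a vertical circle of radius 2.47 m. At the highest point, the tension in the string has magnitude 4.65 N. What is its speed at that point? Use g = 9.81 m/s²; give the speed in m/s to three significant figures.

7.60 m/s

At the top, T + mg = mv²/r, so v = √(r(T/m + g)) = √(2.47 × (4.65/0.343 + 9.81)) = √(2.47 × 23.37) = √57.72 = 7.597 m/s.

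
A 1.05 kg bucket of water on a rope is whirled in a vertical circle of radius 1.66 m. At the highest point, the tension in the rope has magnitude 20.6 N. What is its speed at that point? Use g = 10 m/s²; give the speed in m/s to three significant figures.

7.01 m/s

At the top, T + mg = mv²/r, so v = √(r(T/m + g)) = √(1.66 × (20.6/1.05 + 10.0)) = √(1.66 × 29.62) = √49.17 = 7.012 m/s.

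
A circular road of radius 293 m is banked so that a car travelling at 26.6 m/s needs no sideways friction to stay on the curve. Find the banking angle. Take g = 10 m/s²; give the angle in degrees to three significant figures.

For a frictionless banked turn: horizontally N sinθ = mv²/r and vertically N cosθ = mg.
Dividing: tanθ = v²/(r g) = (26.6)²/(293 × 10.0) = 707.6/2930 = 0.2415.
θ = arctan(0.2415) = 13.58°.

13.6°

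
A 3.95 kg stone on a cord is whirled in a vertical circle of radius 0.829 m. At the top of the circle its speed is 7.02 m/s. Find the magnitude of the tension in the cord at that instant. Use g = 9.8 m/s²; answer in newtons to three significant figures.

196 N

At the top, both T and the weight mg point inward (toward the centre), so T + mg = mv²/r.
T = m(v²/r − g) = 3.95 × ((7.02)²/0.829 − 9.8) = 3.95 × (59.45 − 9.8) = 3.95 × 49.65 = 196.1 N.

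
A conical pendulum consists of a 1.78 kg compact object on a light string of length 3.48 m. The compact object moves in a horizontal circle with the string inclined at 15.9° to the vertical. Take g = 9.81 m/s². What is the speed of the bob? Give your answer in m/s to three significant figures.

The radius of the circle is r = L sinθ = 3.48 × sin 15.9° = 0.9534 m.
Horizontally T sinθ = mv²/r and vertically T cosθ = mg, so tanθ = v²/(rg).
v = √(r g tanθ) = √(0.9534 × 9.81 × 0.2849) = √2.664 = 1.632 m/s.

1.63 m/s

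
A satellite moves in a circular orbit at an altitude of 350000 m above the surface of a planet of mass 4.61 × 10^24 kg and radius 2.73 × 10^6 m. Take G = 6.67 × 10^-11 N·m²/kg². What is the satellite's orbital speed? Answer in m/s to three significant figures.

Orbital radius r = R + h = 2.73 × 10^6 + 350000 = 3.080 × 10^6 m.
Gravity supplies the centripetal force: G M m / r² = m v² / r, so v = √(GM/r).
v = √(6.67 × 10^-11 × 4.61 × 10^24 / 3.080 × 10^6) = √(9.983 × 10^7) = 9992 m/s.

9990 m/s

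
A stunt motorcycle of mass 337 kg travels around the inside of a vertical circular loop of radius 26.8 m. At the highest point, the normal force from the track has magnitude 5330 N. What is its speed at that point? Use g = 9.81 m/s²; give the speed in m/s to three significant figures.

26.2 m/s

At the top, N + mg = mv²/r, so v = √(r(N/m + g)) = √(26.8 × (5330/337 + 9.81)) = √(26.8 × 25.63) = √686.8 = 26.21 m/s.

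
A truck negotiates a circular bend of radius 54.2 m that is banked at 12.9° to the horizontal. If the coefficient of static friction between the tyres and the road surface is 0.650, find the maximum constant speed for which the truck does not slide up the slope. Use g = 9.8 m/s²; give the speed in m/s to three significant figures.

At the maximum speed, friction acts down the slope at its limiting value f = μN. Radially (horizontal, toward centre): N sinθ + μN cosθ = mv²/r. Vertically: N cosθ − μN sinθ = mg.
Dividing: v² = r g (sinθ + μcosθ)/(cosθ − μsinθ).
sinθ + μcosθ = 0.2233 + 0.650×0.9748 = 0.8568; cosθ − μsinθ = 0.9748 − 0.650×0.2233 = 0.8296.
v² = 54.2 × 9.8 × 0.8568/0.8296 = 548.6 m²/s², so v = 23.42 m/s.

23.4 m/s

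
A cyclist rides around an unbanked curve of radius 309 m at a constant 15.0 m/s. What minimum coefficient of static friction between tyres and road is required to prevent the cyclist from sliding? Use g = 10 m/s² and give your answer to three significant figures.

Friction provides the centripetal force: μ_s m g = m v²/r, so μ_s = v²/(g r) = (15.00)²/(10.0 × 309) = 225.0/3090 = 0.07282.

0.0728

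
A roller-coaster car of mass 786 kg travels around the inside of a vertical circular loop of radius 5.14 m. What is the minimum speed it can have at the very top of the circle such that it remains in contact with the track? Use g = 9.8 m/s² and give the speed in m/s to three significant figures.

7.10 m/s

At the top, both weight mg and N point toward the centre: N + mg = mv²/r.
At minimum speed N → 0, so mg = mv_min²/r ⇒ v_min = √(g r) = √(9.8 × 5.14) = 7.097 m/s.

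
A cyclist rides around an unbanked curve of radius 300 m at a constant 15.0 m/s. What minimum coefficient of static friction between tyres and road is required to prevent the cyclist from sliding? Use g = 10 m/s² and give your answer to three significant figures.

Friction provides the centripetal force: μ_s m g = m v²/r, so μ_s = v²/(g r) = (15.00)²/(10.0 × 300) = 225.0/3000 = 0.07500.

0.0750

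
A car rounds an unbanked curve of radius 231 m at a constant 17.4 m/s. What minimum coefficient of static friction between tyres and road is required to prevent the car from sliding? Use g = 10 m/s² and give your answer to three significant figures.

0.131

Friction provides the centripetal force: μ_s m g = m v²/r, so μ_s = v²/(g r) = (17.40)²/(10.0 × 231) = 302.8/2310 = 0.1311.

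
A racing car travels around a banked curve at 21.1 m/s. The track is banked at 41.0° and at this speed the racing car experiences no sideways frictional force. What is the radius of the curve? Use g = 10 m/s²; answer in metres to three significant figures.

Frictionless banking: tanθ = v²/(rg), so r = v²/(g tanθ).
r = (21.1)²/(10.0 × tan 41.0°) = 445.2/(10.0 × 0.8693) = 445.2/8.693 = 51.22 m.

51.2 m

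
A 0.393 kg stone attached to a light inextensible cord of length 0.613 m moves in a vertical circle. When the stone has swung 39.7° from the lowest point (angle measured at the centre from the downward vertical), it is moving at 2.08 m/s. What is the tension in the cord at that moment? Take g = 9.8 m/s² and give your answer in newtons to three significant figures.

Take the radial direction toward the centre of the circle as positive. The component of the weight along the string toward the centre is −mg cos φ (φ measured from the bottom), so Newton's second law along the string gives T − mg cos φ = m v²/r.
cos 39.7° = 0.7694, so T = m(v²/r + g cos φ) = 0.393 × ((2.08)²/0.613 + 9.8 × 0.7694) = 0.393 × (7.058 + (7.540)) = 0.393 × 14.60 = 5.737 N.

5.74 N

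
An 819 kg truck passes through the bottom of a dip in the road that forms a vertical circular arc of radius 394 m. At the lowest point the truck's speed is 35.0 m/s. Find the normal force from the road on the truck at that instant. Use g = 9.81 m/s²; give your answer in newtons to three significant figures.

At the lowest point, N points up (toward the centre) and the weight mg points down (away from the centre), so the net inward force is N − mg = mv²/r.
N = m(v²/r + g) = 819 × ((35.0)²/394 + 9.81) = 819 × (3.109 + 9.81) = 819 × 12.92 = 10580 N.

10600 N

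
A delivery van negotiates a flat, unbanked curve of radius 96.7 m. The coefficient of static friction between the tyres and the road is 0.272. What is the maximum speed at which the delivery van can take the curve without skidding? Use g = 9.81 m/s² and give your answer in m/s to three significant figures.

16.1 m/s

Friction provides the centripetal force on a flat curve. At maximum speed it is at its limiting value: μ_s m g = m v²/r.
Mass cancels: v_max = √(μ_s g r) = √(0.272 × 9.81 × 96.7) = √258.0 = 16.06 m/s.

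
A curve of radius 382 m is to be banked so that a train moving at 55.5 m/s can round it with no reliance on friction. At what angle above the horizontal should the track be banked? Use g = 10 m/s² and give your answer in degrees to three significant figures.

38.9°

With no friction, the horizontal component of the normal force provides the centripetal force: N sinθ = mv²/r, while N cosθ = mg vertically.
Dividing: tanθ = v²/(r g) = (55.5)²/(382 × 10.0) = 3080/3820 = 0.8063.
θ = arctan(0.8063) = 38.88°.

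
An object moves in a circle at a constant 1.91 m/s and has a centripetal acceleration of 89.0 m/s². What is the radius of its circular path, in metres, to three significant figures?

a_c = v²/r ⇒ r = v²/a_c = (1.91)²/89.0 = 3.648/89.0 = 0.04099 m.

0.0410 m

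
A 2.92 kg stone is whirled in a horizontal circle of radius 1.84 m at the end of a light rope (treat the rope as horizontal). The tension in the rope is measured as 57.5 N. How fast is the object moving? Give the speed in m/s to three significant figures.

6.02 m/s

T = m v²/r ⇒ v = √(T r / m) = √(57.5 × 1.84 / 2.92) = √36.23 = 6.019 m/s.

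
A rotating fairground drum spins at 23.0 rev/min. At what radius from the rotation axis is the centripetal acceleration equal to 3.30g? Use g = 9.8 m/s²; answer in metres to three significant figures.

5.57 m

ω = 23.0 rev/min × 2π/60 = 2.409 rad/s.
a_c = ω²r = 3.30g ⇒ r = 3.30 × 9.8 / (2.409)² = 32.34/5.801 = 5.575 m.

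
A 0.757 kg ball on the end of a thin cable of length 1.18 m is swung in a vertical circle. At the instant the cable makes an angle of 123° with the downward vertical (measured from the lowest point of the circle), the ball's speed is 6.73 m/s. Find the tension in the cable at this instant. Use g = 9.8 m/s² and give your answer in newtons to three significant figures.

25.0 N

Take the radial direction toward the centre of the circle as positive. The component of the weight along the string toward the centre is −mg cos φ (φ measured from the bottom), so Newton's second law along the string gives T − mg cos φ = m v²/r.
cos 123° = -0.5446, so T = m(v²/r + g cos φ) = 0.757 × ((6.73)²/1.18 + 9.8 × -0.5446) = 0.757 × (38.38 + (-5.337)) = 0.757 × 33.05 = 25.02 N.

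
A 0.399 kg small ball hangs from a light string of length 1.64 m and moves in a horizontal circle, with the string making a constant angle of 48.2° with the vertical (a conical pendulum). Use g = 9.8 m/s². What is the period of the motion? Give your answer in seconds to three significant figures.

2.10 s

r = L sinθ = 1.223 m. From T sinθ = mω²r and T cosθ = mg: tanθ = ω²r/g, so ω² = g tanθ / r = g/(L cosθ).
ω = √(g/(L cosθ)) = √(9.8/(1.64 × 0.6665)) = √8.965 = 2.994 rad/s.
Period = 2π/ω = 2.098 s.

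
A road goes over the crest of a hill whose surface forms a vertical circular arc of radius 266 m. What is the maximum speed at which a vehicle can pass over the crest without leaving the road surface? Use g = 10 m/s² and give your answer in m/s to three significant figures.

At the crest the centre of the circle is below the vehicle, so the net downward (centripetal) force is mg − N = mv²/r.
The vehicle leaves the road when N → 0, giving v_max = √(g r) = √(10.0 × 266) = 51.58 m/s.

51.6 m/s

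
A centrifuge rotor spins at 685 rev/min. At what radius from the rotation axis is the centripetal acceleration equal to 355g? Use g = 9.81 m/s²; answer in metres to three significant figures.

ω = 685 rev/min × 2π/60 = 71.73 rad/s.
a_c = ω²r = 355g ⇒ r = 355 × 9.81 / (71.73)² = 3483/5146 = 0.6768 m.

0.677 m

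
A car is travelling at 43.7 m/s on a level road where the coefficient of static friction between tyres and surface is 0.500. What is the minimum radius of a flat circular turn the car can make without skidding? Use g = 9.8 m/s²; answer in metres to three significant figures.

390 m

At the limit, μ_s m g = m v²/r, so r_min = v²/(μ_s g) = (43.7)²/(0.500 × 9.8) = 1910/4.900 = 389.7 m.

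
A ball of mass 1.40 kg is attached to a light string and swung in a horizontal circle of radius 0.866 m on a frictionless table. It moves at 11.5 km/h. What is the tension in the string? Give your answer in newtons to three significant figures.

16.5 N

v = 11.5 km/h = 11.5/3.6 = 3.194 m/s.
The tension is the only horizontal force, so it supplies the full centripetal force: T = m v²/r = 1.40 × (3.194)²/0.866 = 1.40 × 10.20/0.866 = 16.50 N.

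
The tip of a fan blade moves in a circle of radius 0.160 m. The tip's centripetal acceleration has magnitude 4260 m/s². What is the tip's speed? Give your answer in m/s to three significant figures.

26.1 m/s

a_c = v²/r ⇒ v = √(a_c · r) = √(4260 × 0.160) = √681.6 = 26.11 m/s.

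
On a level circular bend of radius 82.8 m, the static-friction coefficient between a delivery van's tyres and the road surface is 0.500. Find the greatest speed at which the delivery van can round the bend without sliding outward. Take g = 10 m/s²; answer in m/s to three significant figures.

On a flat curve, static friction is the only horizontal force, so it must supply the full centripetal force: μ_s m g = m v²/r.
Mass cancels: v_max = √(μ_s g r) = √(0.500 × 10.0 × 82.8) = √414.0 = 20.35 m/s.

20.3 m/s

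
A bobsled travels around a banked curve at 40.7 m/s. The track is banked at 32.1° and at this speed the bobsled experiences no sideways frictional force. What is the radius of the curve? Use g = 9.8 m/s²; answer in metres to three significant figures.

269 m

Frictionless banking: tanθ = v²/(rg), so r = v²/(g tanθ).
r = (40.7)²/(9.8 × tan 32.1°) = 1656/(9.8 × 0.6273) = 1656/6.148 = 269.5 m.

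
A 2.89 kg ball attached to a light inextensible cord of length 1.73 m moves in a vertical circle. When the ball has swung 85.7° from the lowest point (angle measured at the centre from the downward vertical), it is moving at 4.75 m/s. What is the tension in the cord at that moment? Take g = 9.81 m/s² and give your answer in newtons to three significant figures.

Take the radial direction toward the centre of the circle as positive. The component of the weight along the string toward the centre is −mg cos φ (φ measured from the bottom), so Newton's second law along the string gives T − mg cos φ = m v²/r.
cos 85.7° = 0.07498, so T = m(v²/r + g cos φ) = 2.89 × ((4.75)²/1.73 + 9.81 × 0.07498) = 2.89 × (13.04 + (0.7355)) = 2.89 × 13.78 = 39.82 N.

39.8 N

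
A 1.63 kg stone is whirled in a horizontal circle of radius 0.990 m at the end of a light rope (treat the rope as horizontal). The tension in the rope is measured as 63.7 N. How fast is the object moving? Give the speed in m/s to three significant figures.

6.22 m/s

T = m v²/r ⇒ v = √(T r / m) = √(63.7 × 0.990 / 1.63) = √38.69 = 6.220 m/s.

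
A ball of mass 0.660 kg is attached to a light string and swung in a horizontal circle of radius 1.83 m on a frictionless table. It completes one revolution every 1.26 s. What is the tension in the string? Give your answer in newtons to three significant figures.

v = 2πr/T = 2π × 1.83/1.26 = 9.126 m/s.
The tension is the only horizontal force, so it supplies the full centripetal force: T = m v²/r = 0.660 × (9.126)²/1.83 = 0.660 × 83.28/1.83 = 30.03 N.

30.0 N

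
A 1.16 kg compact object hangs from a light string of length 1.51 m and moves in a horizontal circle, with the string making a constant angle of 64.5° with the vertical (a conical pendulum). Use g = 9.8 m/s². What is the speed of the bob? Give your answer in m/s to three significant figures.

5.29 m/s

The radius of the circle is r = L sinθ = 1.51 × sin 64.5° = 1.363 m.
Horizontally T sinθ = mv²/r and vertically T cosθ = mg, so tanθ = v²/(rg).
v = √(r g tanθ) = √(1.363 × 9.8 × 2.097) = √28.00 = 5.292 m/s.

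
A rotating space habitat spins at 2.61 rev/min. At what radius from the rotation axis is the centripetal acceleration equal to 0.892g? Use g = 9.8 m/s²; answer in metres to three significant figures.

ω = 2.61 rev/min × 2π/60 = 0.2733 rad/s.
a_c = ω²r = 0.892g ⇒ r = 0.892 × 9.8 / (0.2733)² = 8.742/0.07470 = 117.0 m.

117 m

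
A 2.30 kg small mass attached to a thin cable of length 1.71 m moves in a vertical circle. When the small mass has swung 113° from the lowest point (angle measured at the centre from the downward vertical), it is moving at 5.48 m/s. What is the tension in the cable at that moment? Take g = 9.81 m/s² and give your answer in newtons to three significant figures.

Take the radial direction toward the centre of the circle as positive. The component of the weight along the string toward the centre is −mg cos φ (φ measured from the bottom), so Newton's second law along the string gives T − mg cos φ = m v²/r.
cos 113° = -0.3907, so T = m(v²/r + g cos φ) = 2.30 × ((5.48)²/1.71 + 9.81 × -0.3907) = 2.30 × (17.56 + (-3.833)) = 2.30 × 13.73 = 31.58 N.

31.6 N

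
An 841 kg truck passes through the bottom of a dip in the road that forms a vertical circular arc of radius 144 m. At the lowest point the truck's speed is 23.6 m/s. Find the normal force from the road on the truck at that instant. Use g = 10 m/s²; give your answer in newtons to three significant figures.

At the lowest point, N points up (toward the centre) and the weight mg points down (away from the centre), so the net inward force is N − mg = mv²/r.
N = m(v²/r + g) = 841 × ((23.6)²/144 + 10.0) = 841 × (3.868 + 10.0) = 841 × 13.87 = 11660 N.

11700 N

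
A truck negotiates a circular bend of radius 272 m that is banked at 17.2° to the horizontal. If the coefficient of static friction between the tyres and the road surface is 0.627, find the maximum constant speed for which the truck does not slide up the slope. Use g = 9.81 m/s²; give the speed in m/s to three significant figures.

55.7 m/s

At the maximum speed, friction acts down the slope at its limiting value f = μN. Radially (horizontal, toward centre): N sinθ + μN cosθ = mv²/r. Vertically: N cosθ − μN sinθ = mg.
Dividing: v² = r g (sinθ + μcosθ)/(cosθ − μsinθ).
sinθ + μcosθ = 0.2957 + 0.627×0.9553 = 0.8947; cosθ − μsinθ = 0.9553 − 0.627×0.2957 = 0.7699.
v² = 272 × 9.81 × 0.8947/0.7699 = 3101 m²/s², so v = 55.69 m/s.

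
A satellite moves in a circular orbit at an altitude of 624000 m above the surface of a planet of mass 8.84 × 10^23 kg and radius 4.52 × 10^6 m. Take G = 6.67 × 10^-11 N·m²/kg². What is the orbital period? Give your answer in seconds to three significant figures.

9550 s

r = R + h = 4.52 × 10^6 + 624000 = 5.144 × 10^6 m. Gravity provides the centripetal force: G M m / r² = m v² / r ⇒ v = √(GM/r) = 3386 m/s.
T = 2πr/v = 2π × 5.144 × 10^6 / 3386 = 9546 s.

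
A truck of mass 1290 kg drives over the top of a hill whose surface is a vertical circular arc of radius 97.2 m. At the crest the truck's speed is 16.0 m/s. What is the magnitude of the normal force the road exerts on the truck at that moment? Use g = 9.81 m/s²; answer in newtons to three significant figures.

9260 N

At the crest the centripetal acceleration points downward (toward the centre of the arc), so mg − N = mv²/r.
N = m(g − v²/r) = 1290 × (9.81 − (16.0)²/97.2) = 1290 × (9.81 − 2.634) = 1290 × 7.176 = 9257 N.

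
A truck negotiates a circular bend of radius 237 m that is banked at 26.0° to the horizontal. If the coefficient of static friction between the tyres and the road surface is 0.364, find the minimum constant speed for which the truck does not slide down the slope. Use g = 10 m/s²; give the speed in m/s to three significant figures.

At the minimum speed, friction acts up the slope at its limiting value f = μN. Radially (horizontal, toward centre): N sinθ − μN cosθ = mv²/r. Vertically: N cosθ + μN sinθ = mg.
Dividing: v² = r g (sinθ − μcosθ)/(cosθ + μsinθ).
sinθ − μcosθ = 0.4384 − 0.364×0.8988 = 0.1112; cosθ + μsinθ = 0.8988 + 0.364×0.4384 = 1.058.
v² = 237 × 10.0 × 0.1112/1.058 = 249.0 m²/s², so v = 15.78 m/s.

15.8 m/s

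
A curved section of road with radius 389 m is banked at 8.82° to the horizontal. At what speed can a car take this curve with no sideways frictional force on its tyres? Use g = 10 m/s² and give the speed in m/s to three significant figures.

24.6 m/s

On a frictionless banked curve, N sinθ = mv²/r and N cosθ = mg, so tanθ = v²/(rg).
v = √(r g tanθ) = √(389 × 10.0 × tan 8.82°) = √(389 × 10.0 × 0.1552) = √603.6 = 24.57 m/s.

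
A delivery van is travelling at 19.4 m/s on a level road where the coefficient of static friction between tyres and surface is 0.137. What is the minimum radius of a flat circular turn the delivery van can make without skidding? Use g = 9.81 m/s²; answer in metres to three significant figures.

280 m

At the limit, μ_s m g = m v²/r, so r_min = v²/(μ_s g) = (19.4)²/(0.137 × 9.81) = 376.4/1.344 = 280.0 m.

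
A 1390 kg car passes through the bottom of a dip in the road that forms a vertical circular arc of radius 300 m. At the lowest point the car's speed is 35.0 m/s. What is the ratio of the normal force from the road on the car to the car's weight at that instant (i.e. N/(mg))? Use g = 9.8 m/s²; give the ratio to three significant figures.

1.42

At the bottom, N − mg = mv²/r, so N = m(v²/r + g) and N/(mg) = v²/(rg) + 1 = (35.0)²/(300 × 9.8) + 1 = 0.4167 + 1 = 1.417.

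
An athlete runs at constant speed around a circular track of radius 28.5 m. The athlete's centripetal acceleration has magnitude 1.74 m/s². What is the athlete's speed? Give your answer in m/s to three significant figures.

7.04 m/s

a_c = v²/r ⇒ v = √(a_c · r) = √(1.74 × 28.5) = √49.59 = 7.042 m/s.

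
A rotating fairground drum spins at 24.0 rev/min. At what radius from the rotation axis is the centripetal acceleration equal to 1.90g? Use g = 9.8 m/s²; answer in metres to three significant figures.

ω = 24.0 rev/min × 2π/60 = 2.513 rad/s.
a_c = ω²r = 1.90g ⇒ r = 1.90 × 9.8 / (2.513)² = 18.62/6.317 = 2.948 m.

2.95 m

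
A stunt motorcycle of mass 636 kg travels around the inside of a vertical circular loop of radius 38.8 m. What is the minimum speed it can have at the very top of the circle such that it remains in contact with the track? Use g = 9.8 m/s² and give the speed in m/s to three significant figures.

19.5 m/s

At the top, both weight mg and N point toward the centre: N + mg = mv²/r.
At minimum speed N → 0, so mg = mv_min²/r ⇒ v_min = √(g r) = √(9.8 × 38.8) = 19.50 m/s.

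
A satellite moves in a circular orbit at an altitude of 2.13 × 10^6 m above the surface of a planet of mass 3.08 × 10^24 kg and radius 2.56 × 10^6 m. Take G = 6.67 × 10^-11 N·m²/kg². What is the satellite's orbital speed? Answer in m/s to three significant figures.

6620 m/s

Orbital radius r = R + h = 2.56 × 10^6 + 2.13 × 10^6 = 4.690 × 10^6 m.
Gravity supplies the centripetal force: G M m / r² = m v² / r, so v = √(GM/r).
v = √(6.67 × 10^-11 × 3.08 × 10^24 / 4.690 × 10^6) = √(4.380 × 10^7) = 6618 m/s.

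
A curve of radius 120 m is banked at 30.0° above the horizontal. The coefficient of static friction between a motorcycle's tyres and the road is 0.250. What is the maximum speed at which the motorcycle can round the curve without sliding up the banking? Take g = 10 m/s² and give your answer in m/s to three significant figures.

34.1 m/s

At the maximum speed, friction acts down the slope at its limiting value f = μN. Radially (horizontal, toward centre): N sinθ + μN cosθ = mv²/r. Vertically: N cosθ − μN sinθ = mg.
Dividing: v² = r g (sinθ + μcosθ)/(cosθ − μsinθ).
sinθ + μcosθ = 0.5000 + 0.250×0.8660 = 0.7165; cosθ − μsinθ = 0.8660 − 0.250×0.5000 = 0.7410.
v² = 120 × 10.0 × 0.7165/0.7410 = 1160 m²/s², so v = 34.06 m/s.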